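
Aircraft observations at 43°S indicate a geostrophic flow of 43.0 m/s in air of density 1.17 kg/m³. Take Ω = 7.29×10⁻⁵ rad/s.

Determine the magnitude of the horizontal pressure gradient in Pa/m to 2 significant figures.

5.0×10⁻³ Pa/m

Coriolis parameter at 43°S:
f = 2Ω sin φ = 2 × 7.29×10⁻⁵ × sin 43° = 9.94×10⁻⁵ s⁻¹
Geostrophic balance rearranged: |∂P/∂n| = f ρ V_g
|∂P/∂n| = 9.94×10⁻⁵ × 1.17 × 43.0 = 5.00×10⁻³ Pa/m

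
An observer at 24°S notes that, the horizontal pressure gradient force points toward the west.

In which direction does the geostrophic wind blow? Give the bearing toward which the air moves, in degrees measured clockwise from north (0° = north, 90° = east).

180°

The pressure-gradient force points toward the west (bearing 270°).
Geostrophic balance: in the Southern Hemisphere the Coriolis force deflects motion to the left, so the geostrophic wind blows 90° to the left of the pressure-gradient force (low pressure on the right).
Rotating 270° by 90° counterclockwise gives 180° — the wind blows toward the south.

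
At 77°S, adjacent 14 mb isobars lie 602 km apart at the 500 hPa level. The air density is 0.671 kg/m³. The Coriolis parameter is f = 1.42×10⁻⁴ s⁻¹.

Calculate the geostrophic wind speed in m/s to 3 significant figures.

Pressure gradient: |∂P/∂n| = 1400 Pa / 602000 m = 2.33×10⁻³ Pa/m
Geostrophic balance (pressure-gradient force = Coriolis force):
V_g = (1/(fρ)) |∂P/∂n| = 2.33×10⁻³ / (1.42×10⁻⁴ × 0.671) = 24.4 m/s

24.4 m/s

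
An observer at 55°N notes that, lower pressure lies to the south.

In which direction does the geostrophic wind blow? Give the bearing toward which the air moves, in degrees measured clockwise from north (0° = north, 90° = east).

270°

The pressure-gradient force points toward the south (bearing 180°).
Geostrophic balance: in the Northern Hemisphere the Coriolis force deflects motion to the right, so the geostrophic wind blows 90° to the right of the pressure-gradient force (low pressure on the left).
Rotating 180° by 90° clockwise gives 270° — the wind blows toward the west.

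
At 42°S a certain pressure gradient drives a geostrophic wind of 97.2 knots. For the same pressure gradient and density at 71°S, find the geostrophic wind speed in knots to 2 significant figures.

With the same pressure gradient and density, V_g ∝ 1/f ∝ 1/sin φ.
V₂ = V₁ · sin φ₁ / sin φ₂ = 97.2 × sin 42° / sin 71°
V₂ = 97.2 × 0.6691/0.9455 = 69 knots

69 knots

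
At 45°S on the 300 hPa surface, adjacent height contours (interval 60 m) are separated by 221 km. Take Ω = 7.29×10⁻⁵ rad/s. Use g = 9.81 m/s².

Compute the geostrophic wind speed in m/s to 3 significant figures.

25.8 m/s

Coriolis parameter at 45°S:
f = 2Ω sin φ = 2 × 7.29×10⁻⁵ × sin 45° = 1.03×10⁻⁴ s⁻¹
Height gradient: |∂Z/∂n| = 60 m / 221000 m = 2.71×10⁻⁴
On a pressure surface, geostrophic balance gives V_g = (g/f)|∂Z/∂n|:
V_g = 9.81 × 2.71×10⁻⁴ / 1.03×10⁻⁴ = 25.8 m/s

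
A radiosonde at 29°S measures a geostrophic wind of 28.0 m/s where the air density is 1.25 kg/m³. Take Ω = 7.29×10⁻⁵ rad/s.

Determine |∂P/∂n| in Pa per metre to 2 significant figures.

2.5×10⁻³ Pa/m

Coriolis parameter at 29°S:
f = 2Ω sin φ = 2 × 7.29×10⁻⁵ × sin 29° = 7.07×10⁻⁵ s⁻¹
Geostrophic balance rearranged: |∂P/∂n| = f ρ V_g
|∂P/∂n| = 7.07×10⁻⁵ × 1.25 × 28.0 = 2.47×10⁻³ Pa/m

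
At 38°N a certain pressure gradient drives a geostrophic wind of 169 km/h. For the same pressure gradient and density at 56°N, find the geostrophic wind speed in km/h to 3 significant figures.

126 km/h

With the same pressure gradient and density, V_g ∝ 1/f ∝ 1/sin φ.
V₂ = V₁ · sin φ₁ / sin φ₂ = 169 × sin 38° / sin 56°
V₂ = 169 × 0.6157/0.8290 = 126 km/h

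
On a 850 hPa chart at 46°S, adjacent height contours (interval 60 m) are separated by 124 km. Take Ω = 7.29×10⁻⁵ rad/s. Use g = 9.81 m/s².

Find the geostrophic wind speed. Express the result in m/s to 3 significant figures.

Coriolis parameter at 46°S:
f = 2Ω sin φ = 2 × 7.29×10⁻⁵ × sin 46° = 1.05×10⁻⁴ s⁻¹
Height gradient: |∂Z/∂n| = 60 m / 124000 m = 4.84×10⁻⁴
On a pressure surface, geostrophic balance gives V_g = (g/f)|∂Z/∂n|:
V_g = 9.81 × 4.84×10⁻⁴ / 1.05×10⁻⁴ = 45.3 m/s

45.3 m/s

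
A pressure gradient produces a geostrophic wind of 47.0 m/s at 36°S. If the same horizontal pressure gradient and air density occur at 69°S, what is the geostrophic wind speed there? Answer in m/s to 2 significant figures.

30 m/s

With the same pressure gradient and density, V_g ∝ 1/f ∝ 1/sin φ.
V₂ = V₁ · sin φ₁ / sin φ₂ = 47.0 × sin 36° / sin 69°
V₂ = 47.0 × 0.5878/0.9336 = 30 m/s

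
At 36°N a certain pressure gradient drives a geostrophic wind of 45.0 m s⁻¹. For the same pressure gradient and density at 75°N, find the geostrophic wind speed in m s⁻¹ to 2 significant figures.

27 m s⁻¹

With the same pressure gradient and density, V_g ∝ 1/f ∝ 1/sin φ.
V₂ = V₁ · sin φ₁ / sin φ₂ = 45.0 × sin 36° / sin 75°
V₂ = 45.0 × 0.5878/0.9659 = 27 m s⁻¹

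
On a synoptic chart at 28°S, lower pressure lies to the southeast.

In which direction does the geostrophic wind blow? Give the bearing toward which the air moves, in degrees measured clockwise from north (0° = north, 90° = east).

045°

The pressure-gradient force points toward the southeast (bearing 135°).
Geostrophic balance: in the Southern Hemisphere the Coriolis force deflects motion to the left, so the geostrophic wind blows 90° to the left of the pressure-gradient force (low pressure on the right).
Rotating 135° by 90° counterclockwise gives 045° — the wind blows toward the northeast.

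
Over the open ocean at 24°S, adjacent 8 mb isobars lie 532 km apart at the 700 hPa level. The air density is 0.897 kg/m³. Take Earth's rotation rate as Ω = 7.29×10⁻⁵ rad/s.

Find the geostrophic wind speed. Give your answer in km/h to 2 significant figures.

100 km/h

Coriolis parameter at 24°S:
f = 2Ω sin φ = 2 × 7.29×10⁻⁵ × sin 24° = 5.93×10⁻⁵ s⁻¹
Pressure gradient: |∂P/∂n| = 800 Pa / 532000 m = 1.50×10⁻³ Pa/m
Geostrophic balance (pressure-gradient force = Coriolis force):
V_g = (1/(fρ)) |∂P/∂n| = 1.50×10⁻³ / (5.93×10⁻⁵ × 0.897) = 28.3 m/s
Converting: 28.3 m/s × 3.6 = 100 km/h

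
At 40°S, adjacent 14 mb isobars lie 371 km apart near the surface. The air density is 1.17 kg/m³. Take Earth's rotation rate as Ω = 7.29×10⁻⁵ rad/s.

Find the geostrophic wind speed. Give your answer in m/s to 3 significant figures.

34.4 m/s

Coriolis parameter at 40°S:
f = 2Ω sin φ = 2 × 7.29×10⁻⁵ × sin 40° = 9.37×10⁻⁵ s⁻¹
Pressure gradient: |∂P/∂n| = 1400 Pa / 371000 m = 3.77×10⁻³ Pa/m
Geostrophic balance (pressure-gradient force = Coriolis force):
V_g = (1/(fρ)) |∂P/∂n| = 3.77×10⁻³ / (9.37×10⁻⁵ × 1.17) = 34.4 m/s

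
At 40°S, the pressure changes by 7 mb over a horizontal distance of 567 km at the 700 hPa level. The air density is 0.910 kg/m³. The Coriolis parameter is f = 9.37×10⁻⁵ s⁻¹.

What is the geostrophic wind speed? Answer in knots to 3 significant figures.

28.1 knots

Pressure gradient: |∂P/∂n| = 700 Pa / 567000 m = 1.23×10⁻³ Pa/m
Geostrophic balance (pressure-gradient force = Coriolis force):
V_g = (1/(fρ)) |∂P/∂n| = 1.23×10⁻³ / (9.37×10⁻⁵ × 0.910) = 14.5 m/s
Converting: 14.5 m/s × 1.944 = 28.1 knots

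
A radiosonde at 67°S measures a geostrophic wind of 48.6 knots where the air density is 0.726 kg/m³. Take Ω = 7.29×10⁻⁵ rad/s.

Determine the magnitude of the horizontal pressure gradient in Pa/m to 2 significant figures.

2.4×10⁻³ Pa/m

Coriolis parameter at 67°S:
f = 2Ω sin φ = 2 × 7.29×10⁻⁵ × sin 67° = 1.34×10⁻⁴ s⁻¹
Wind speed in SI: 48.6 knots = 25.0 m/s
Geostrophic balance rearranged: |∂P/∂n| = f ρ V_g
|∂P/∂n| = 1.34×10⁻⁴ × 0.726 × 25.0 = 2.44×10⁻³ Pa/m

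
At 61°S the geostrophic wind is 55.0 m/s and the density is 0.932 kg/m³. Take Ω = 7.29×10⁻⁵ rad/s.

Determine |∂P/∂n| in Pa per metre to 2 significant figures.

6.5×10⁻³ Pa/m

Coriolis parameter at 61°S:
f = 2Ω sin φ = 2 × 7.29×10⁻⁵ × sin 61° = 1.28×10⁻⁴ s⁻¹
Geostrophic balance rearranged: |∂P/∂n| = f ρ V_g
|∂P/∂n| = 1.28×10⁻⁴ × 0.932 × 55.0 = 6.54×10⁻³ Pa/m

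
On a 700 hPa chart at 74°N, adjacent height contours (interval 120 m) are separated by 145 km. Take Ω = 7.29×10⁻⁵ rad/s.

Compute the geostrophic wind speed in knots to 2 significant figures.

Coriolis parameter at 74°N:
f = 2Ω sin φ = 2 × 7.29×10⁻⁵ × sin 74° = 1.40×10⁻⁴ s⁻¹
Height gradient: |∂Z/∂n| = 120 m / 145000 m = 8.28×10⁻⁴
On a pressure surface, geostrophic balance gives V_g = (g/f)|∂Z/∂n|:
V_g = 9.81 × 8.28×10⁻⁴ / 1.40×10⁻⁴ = 57.9 m/s
Converting: 57.9 m/s × 1.944 = 110 knots

110 knots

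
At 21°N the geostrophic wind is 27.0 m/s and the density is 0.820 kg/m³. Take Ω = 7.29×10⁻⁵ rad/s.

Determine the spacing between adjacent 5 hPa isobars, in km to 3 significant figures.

Coriolis parameter at 21°N:
f = 2Ω sin φ = 2 × 7.29×10⁻⁵ × sin 21° = 5.23×10⁻⁵ s⁻¹
Geostrophic balance rearranged: |∂P/∂n| = f ρ V_g
|∂P/∂n| = 5.23×10⁻⁵ × 0.820 × 27.0 = 1.16×10⁻³ Pa/m
Isobar spacing: Δn = ΔP/|∂P/∂n| = 500 Pa / 1.16×10⁻³ Pa/m = 432221 m ≈ 432 km

432 km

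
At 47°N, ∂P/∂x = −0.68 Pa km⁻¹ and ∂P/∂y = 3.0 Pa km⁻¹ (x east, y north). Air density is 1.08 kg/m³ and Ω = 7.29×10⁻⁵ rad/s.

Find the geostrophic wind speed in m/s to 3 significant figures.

Coriolis parameter at 47°N:
f = 2Ω sin φ = 2 × 7.29×10⁻⁵ × sin 47° = 1.07×10⁻⁴ s⁻¹
Component geostrophic relations (x east, y north):
u_g = −(1/(fρ)) ∂P/∂y,  v_g = (1/(fρ)) ∂P/∂x
u_g = −(3.0×10⁻³)/(1.07×10⁻⁴ × 1.08) = −26.1 m/s;  v_g = (−0.68×10⁻³)/(1.07×10⁻⁴ × 1.08) = −5.90 m/s
|V_g| = √(u_g² + v_g²) = 26.7 m/s

26.7 m/s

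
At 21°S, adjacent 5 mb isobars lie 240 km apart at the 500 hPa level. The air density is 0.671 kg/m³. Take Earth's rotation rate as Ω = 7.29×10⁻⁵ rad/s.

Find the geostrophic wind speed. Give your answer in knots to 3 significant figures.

Coriolis parameter at 21°S:
f = 2Ω sin φ = 2 × 7.29×10⁻⁵ × sin 21° = 5.23×10⁻⁵ s⁻¹
Pressure gradient: |∂P/∂n| = 500 Pa / 240000 m = 2.08×10⁻³ Pa/m
Geostrophic balance (pressure-gradient force = Coriolis force):
V_g = (1/(fρ)) |∂P/∂n| = 2.08×10⁻³ / (5.23×10⁻⁵ × 0.671) = 59.4 m/s
Converting: 59.4 m/s × 1.944 = 116 knots

116 knots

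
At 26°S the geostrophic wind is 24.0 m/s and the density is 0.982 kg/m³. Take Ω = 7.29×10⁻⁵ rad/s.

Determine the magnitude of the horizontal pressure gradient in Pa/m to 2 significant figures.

Coriolis parameter at 26°S:
f = 2Ω sin φ = 2 × 7.29×10⁻⁵ × sin 26° = 6.39×10⁻⁵ s⁻¹
Geostrophic balance rearranged: |∂P/∂n| = f ρ V_g
|∂P/∂n| = 6.39×10⁻⁵ × 0.982 × 24.0 = 1.51×10⁻³ Pa/m

1.5×10⁻³ Pa/m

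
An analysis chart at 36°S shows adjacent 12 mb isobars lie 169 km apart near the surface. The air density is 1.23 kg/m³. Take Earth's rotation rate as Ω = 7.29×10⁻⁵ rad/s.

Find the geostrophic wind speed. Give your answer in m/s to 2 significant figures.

67 m/s

Coriolis parameter at 36°S:
f = 2Ω sin φ = 2 × 7.29×10⁻⁵ × sin 36° = 8.57×10⁻⁵ s⁻¹
Pressure gradient: |∂P/∂n| = 1200 Pa / 169000 m = 7.10×10⁻³ Pa/m
Geostrophic balance (pressure-gradient force = Coriolis force):
V_g = (1/(fρ)) |∂P/∂n| = 7.10×10⁻³ / (8.57×10⁻⁵ × 1.23) = 67.4 m/s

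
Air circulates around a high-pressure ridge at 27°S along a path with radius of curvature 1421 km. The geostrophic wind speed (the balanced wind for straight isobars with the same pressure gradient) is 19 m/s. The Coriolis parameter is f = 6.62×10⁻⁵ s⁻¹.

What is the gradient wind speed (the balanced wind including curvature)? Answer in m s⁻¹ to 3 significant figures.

26.4 m s⁻¹

Around a high, pressure-gradient force acts outward with centrifugal, so Coriolis balances both:
fV = (1/ρ)|∂P/∂n| + V²/R  →  V² − fR·V + fR·V_g = 0
With fR = 6.62×10⁻⁵ × 1421×10³ m = 94.1 m/s:
V = [fR − √((fR)² − 4 fR V_g)]/2 = [94.1 − √(94.1² − 4×94.1×19)]/2 = 26.4 m/s
Supergeostrophic (V > V_g = 19 m/s), as expected around a high.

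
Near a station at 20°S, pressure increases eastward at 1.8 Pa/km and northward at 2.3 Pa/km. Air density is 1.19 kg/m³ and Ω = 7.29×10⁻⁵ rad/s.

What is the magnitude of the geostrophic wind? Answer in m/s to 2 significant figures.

Coriolis parameter at 20°S:
f = 2Ω sin φ = 2 × 7.29×10⁻⁵ × sin 20° = 4.99×10⁻⁵ s⁻¹
In the Southern Hemisphere f is negative: f = −4.99×10⁻⁵ s⁻¹.
Component geostrophic relations (x east, y north):
u_g = −(1/(fρ)) ∂P/∂y,  v_g = (1/(fρ)) ∂P/∂x
u_g = −(2.3×10⁻³)/(−4.99×10⁻⁵ × 1.19) = 38.8 m/s;  v_g = (1.8×10⁻³)/(−4.99×10⁻⁵ × 1.19) = −30.3 m/s
|V_g| = √(u_g² + v_g²) = 49.2 m/s

49 m/s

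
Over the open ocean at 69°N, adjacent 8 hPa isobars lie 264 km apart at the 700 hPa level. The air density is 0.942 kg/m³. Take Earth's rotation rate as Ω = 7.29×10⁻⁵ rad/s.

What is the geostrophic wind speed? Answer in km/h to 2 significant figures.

Coriolis parameter at 69°N:
f = 2Ω sin φ = 2 × 7.29×10⁻⁵ × sin 69° = 1.36×10⁻⁴ s⁻¹
Pressure gradient: |∂P/∂n| = 800 Pa / 264000 m = 3.03×10⁻³ Pa/m
Geostrophic balance (pressure-gradient force = Coriolis force):
V_g = (1/(fρ)) |∂P/∂n| = 3.03×10⁻³ / (1.36×10⁻⁴ × 0.942) = 23.6 m/s
Converting: 23.6 m/s × 3.6 = 85 km/h

85 km/h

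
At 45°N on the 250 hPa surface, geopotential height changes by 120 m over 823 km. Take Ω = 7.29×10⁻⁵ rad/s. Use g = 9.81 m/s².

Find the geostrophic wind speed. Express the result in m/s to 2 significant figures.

Coriolis parameter at 45°N:
f = 2Ω sin φ = 2 × 7.29×10⁻⁵ × sin 45° = 1.03×10⁻⁴ s⁻¹
Height gradient: |∂Z/∂n| = 120 m / 823000 m = 1.46×10⁻⁴
On a pressure surface, geostrophic balance gives V_g = (g/f)|∂Z/∂n|:
V_g = 9.81 × 1.46×10⁻⁴ / 1.03×10⁻⁴ = 13.9 m/s

14 m/s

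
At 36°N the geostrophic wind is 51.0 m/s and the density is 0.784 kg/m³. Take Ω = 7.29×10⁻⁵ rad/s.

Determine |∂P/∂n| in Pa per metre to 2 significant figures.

3.4×10⁻³ Pa/m

Coriolis parameter at 36°N:
f = 2Ω sin φ = 2 × 7.29×10⁻⁵ × sin 36° = 8.57×10⁻⁵ s⁻¹
Geostrophic balance rearranged: |∂P/∂n| = f ρ V_g
|∂P/∂n| = 8.57×10⁻⁵ × 0.784 × 51.0 = 3.43×10⁻³ Pa/m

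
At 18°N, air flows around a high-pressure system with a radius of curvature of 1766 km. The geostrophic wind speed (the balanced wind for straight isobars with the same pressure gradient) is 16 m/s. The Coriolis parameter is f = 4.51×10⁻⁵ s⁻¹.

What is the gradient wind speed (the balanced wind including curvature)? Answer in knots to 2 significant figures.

Around a high, pressure-gradient force acts outward with centrifugal, so Coriolis balances both:
fV = (1/ρ)|∂P/∂n| + V²/R  →  V² − fR·V + fR·V_g = 0
With fR = 4.51×10⁻⁵ × 1766×10³ m = 79.6 m/s:
V = [fR − √((fR)² − 4 fR V_g)]/2 = [79.6 − √(79.6² − 4×79.6×16)]/2 = 22.2 m/s
Supergeostrophic (V > V_g = 16 m/s), as expected around a high.
Converting: 22.2 m/s × 1.944 = 43 knots

43 knots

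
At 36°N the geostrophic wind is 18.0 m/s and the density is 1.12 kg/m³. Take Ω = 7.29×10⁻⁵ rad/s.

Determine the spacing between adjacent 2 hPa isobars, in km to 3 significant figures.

Coriolis parameter at 36°N:
f = 2Ω sin φ = 2 × 7.29×10⁻⁵ × sin 36° = 8.57×10⁻⁵ s⁻¹
Geostrophic balance rearranged: |∂P/∂n| = f ρ V_g
|∂P/∂n| = 8.57×10⁻⁵ × 1.12 × 18.0 = 1.73×10⁻³ Pa/m
Isobar spacing: Δn = ΔP/|∂P/∂n| = 200 Pa / 1.73×10⁻³ Pa/m = 115761 m ≈ 116 km

116 km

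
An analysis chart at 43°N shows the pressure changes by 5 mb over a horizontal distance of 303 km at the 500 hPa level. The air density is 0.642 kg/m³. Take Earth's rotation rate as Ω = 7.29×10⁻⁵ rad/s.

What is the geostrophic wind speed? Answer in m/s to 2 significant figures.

26 m/s

Coriolis parameter at 43°N:
f = 2Ω sin φ = 2 × 7.29×10⁻⁵ × sin 43° = 9.94×10⁻⁵ s⁻¹
Pressure gradient: |∂P/∂n| = 500 Pa / 303000 m = 1.65×10⁻³ Pa/m
Geostrophic balance (pressure-gradient force = Coriolis force):
V_g = (1/(fρ)) |∂P/∂n| = 1.65×10⁻³ / (9.94×10⁻⁵ × 0.642) = 25.8 m/s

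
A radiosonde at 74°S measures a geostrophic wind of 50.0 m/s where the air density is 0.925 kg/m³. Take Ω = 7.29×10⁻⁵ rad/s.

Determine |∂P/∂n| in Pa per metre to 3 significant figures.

6.48×10⁻³ Pa/m

Coriolis parameter at 74°S:
f = 2Ω sin φ = 2 × 7.29×10⁻⁵ × sin 74° = 1.40×10⁻⁴ s⁻¹
Geostrophic balance rearranged: |∂P/∂n| = f ρ V_g
|∂P/∂n| = 1.40×10⁻⁴ × 0.925 × 50.0 = 6.48×10⁻³ Pa/m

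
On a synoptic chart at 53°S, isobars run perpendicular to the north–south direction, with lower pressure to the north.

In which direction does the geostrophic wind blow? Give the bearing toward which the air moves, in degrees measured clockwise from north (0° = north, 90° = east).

270°

The pressure-gradient force points toward the north (bearing 000°).
Geostrophic balance: in the Southern Hemisphere the Coriolis force deflects motion to the left, so the geostrophic wind blows 90° to the left of the pressure-gradient force (low pressure on the right).
Rotating 000° by 90° counterclockwise gives 270° — the wind blows toward the west.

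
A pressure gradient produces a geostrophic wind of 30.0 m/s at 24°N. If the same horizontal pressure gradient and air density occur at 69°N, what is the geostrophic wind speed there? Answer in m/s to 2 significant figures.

13 m/s

With the same pressure gradient and density, V_g ∝ 1/f ∝ 1/sin φ.
V₂ = V₁ · sin φ₁ / sin φ₂ = 30.0 × sin 24° / sin 69°
V₂ = 30.0 × 0.4067/0.9336 = 13 m/s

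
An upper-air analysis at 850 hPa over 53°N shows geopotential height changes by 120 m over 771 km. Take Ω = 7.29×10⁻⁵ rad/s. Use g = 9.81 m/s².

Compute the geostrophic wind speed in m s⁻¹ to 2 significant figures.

Coriolis parameter at 53°N:
f = 2Ω sin φ = 2 × 7.29×10⁻⁵ × sin 53° = 1.16×10⁻⁴ s⁻¹
Height gradient: |∂Z/∂n| = 120 m / 771000 m = 1.56×10⁻⁴
On a pressure surface, geostrophic balance gives V_g = (g/f)|∂Z/∂n|:
V_g = 9.81 × 1.56×10⁻⁴ / 1.16×10⁻⁴ = 13.1 m/s

13 m s⁻¹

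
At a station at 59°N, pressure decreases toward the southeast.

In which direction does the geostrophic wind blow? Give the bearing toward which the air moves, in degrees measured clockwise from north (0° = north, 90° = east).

The pressure-gradient force points toward the southeast (bearing 135°).
Geostrophic balance: in the Northern Hemisphere the Coriolis force deflects motion to the right, so the geostrophic wind blows 90° to the right of the pressure-gradient force (low pressure on the left).
Rotating 135° by 90° clockwise gives 225° — the wind blows toward the southwest.

225°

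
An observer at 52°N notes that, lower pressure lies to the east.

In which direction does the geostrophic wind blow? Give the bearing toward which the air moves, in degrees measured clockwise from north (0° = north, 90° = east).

The pressure-gradient force points toward the east (bearing 090°).
Geostrophic balance: in the Northern Hemisphere the Coriolis force deflects motion to the right, so the geostrophic wind blows 90° to the right of the pressure-gradient force (low pressure on the left).
Rotating 090° by 90° clockwise gives 180° — the wind blows toward the south.

180°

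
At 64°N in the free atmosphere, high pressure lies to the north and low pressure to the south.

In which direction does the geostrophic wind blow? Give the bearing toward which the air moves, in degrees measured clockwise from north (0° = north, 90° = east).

The pressure-gradient force points toward the south (bearing 180°).
Geostrophic balance: in the Northern Hemisphere the Coriolis force deflects motion to the right, so the geostrophic wind blows 90° to the right of the pressure-gradient force (low pressure on the left).
Rotating 180° by 90° clockwise gives 270° — the wind blows toward the west.

270°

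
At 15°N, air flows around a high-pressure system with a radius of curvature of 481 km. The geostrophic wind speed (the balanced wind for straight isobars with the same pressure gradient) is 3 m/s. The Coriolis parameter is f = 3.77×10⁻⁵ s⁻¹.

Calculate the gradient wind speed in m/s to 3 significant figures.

3.79 m/s

Around a high, pressure-gradient force acts outward with centrifugal, so Coriolis balances both:
fV = (1/ρ)|∂P/∂n| + V²/R  →  V² − fR·V + fR·V_g = 0
With fR = 3.77×10⁻⁵ × 481×10³ m = 18.1 m/s:
V = [fR − √((fR)² − 4 fR V_g)]/2 = [18.1 − √(18.1² − 4×18.1×3)]/2 = 3.79 m/s
Supergeostrophic (V > V_g = 3 m/s), as expected around a high.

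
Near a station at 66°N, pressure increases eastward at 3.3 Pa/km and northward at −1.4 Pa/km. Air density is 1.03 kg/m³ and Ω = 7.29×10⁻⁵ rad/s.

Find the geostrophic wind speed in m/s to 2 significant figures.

Coriolis parameter at 66°N:
f = 2Ω sin φ = 2 × 7.29×10⁻⁵ × sin 66° = 1.33×10⁻⁴ s⁻¹
Component geostrophic relations (x east, y north):
u_g = −(1/(fρ)) ∂P/∂y,  v_g = (1/(fρ)) ∂P/∂x
u_g = −(−1.4×10⁻³)/(1.33×10⁻⁴ × 1.03) = 10.2 m/s;  v_g = (3.3×10⁻³)/(1.33×10⁻⁴ × 1.03) = 24.1 m/s
|V_g| = √(u_g² + v_g²) = 26.1 m/s

26 m/s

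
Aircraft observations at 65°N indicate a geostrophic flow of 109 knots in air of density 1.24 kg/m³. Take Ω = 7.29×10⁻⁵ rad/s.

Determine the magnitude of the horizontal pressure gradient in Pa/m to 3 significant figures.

9.19×10⁻³ Pa/m

Coriolis parameter at 65°N:
f = 2Ω sin φ = 2 × 7.29×10⁻⁵ × sin 65° = 1.32×10⁻⁴ s⁻¹
Wind speed in SI: 109 knots = 56.1 m/s
Geostrophic balance rearranged: |∂P/∂n| = f ρ V_g
|∂P/∂n| = 1.32×10⁻⁴ × 1.24 × 56.1 = 9.19×10⁻³ Pa/m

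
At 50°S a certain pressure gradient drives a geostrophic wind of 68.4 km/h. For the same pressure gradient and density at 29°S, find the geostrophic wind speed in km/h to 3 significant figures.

108 km/h

With the same pressure gradient and density, V_g ∝ 1/f ∝ 1/sin φ.
V₂ = V₁ · sin φ₁ / sin φ₂ = 68.4 × sin 50° / sin 29°
V₂ = 68.4 × 0.7660/0.4848 = 108 km/h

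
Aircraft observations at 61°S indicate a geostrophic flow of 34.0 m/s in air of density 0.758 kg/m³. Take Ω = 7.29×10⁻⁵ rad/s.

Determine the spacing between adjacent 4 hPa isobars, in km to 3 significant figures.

Coriolis parameter at 61°S:
f = 2Ω sin φ = 2 × 7.29×10⁻⁵ × sin 61° = 1.28×10⁻⁴ s⁻¹
Geostrophic balance rearranged: |∂P/∂n| = f ρ V_g
|∂P/∂n| = 1.28×10⁻⁴ × 0.758 × 34.0 = 3.29×10⁻³ Pa/m
Isobar spacing: Δn = ΔP/|∂P/∂n| = 400 Pa / 3.29×10⁻³ Pa/m = 121712 m ≈ 122 km

122 km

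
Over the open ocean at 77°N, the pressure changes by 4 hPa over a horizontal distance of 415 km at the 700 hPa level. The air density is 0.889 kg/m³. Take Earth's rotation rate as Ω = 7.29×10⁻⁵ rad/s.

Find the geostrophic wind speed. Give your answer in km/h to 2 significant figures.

Coriolis parameter at 77°N:
f = 2Ω sin φ = 2 × 7.29×10⁻⁵ × sin 77° = 1.42×10⁻⁴ s⁻¹
Pressure gradient: |∂P/∂n| = 400 Pa / 415000 m = 9.64×10⁻⁴ Pa/m
Geostrophic balance (pressure-gradient force = Coriolis force):
V_g = (1/(fρ)) |∂P/∂n| = 9.64×10⁻⁴ / (1.42×10⁻⁴ × 0.889) = 7.63 m/s
Converting: 7.63 m/s × 3.6 = 27 km/h

27 km/h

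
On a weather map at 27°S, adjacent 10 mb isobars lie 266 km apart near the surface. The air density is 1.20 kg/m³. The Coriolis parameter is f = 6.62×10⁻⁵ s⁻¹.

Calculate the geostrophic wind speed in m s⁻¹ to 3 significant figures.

47.3 m s⁻¹

Pressure gradient: |∂P/∂n| = 1000 Pa / 266000 m = 3.76×10⁻³ Pa/m
Geostrophic balance (pressure-gradient force = Coriolis force):
V_g = (1/(fρ)) |∂P/∂n| = 3.76×10⁻³ / (6.62×10⁻⁵ × 1.20) = 47.3 m/s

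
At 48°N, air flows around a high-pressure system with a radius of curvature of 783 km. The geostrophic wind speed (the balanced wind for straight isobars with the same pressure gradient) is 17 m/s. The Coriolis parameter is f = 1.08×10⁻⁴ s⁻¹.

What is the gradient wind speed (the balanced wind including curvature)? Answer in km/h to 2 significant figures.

Around a high, pressure-gradient force acts outward with centrifugal, so Coriolis balances both:
fV = (1/ρ)|∂P/∂n| + V²/R  →  V² − fR·V + fR·V_g = 0
With fR = 1.08×10⁻⁴ × 783×10³ m = 84.6 m/s:
V = [fR − √((fR)² − 4 fR V_g)]/2 = [84.6 − √(84.6² − 4×84.6×17)]/2 = 23.6 m/s
Supergeostrophic (V > V_g = 17 m/s), as expected around a high.
Converting: 23.6 m/s × 3.6 = 85 km/h

85 km/h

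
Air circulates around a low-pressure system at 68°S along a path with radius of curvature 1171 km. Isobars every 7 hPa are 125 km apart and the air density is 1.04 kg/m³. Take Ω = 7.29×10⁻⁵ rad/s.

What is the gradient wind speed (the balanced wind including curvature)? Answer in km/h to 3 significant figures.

Coriolis parameter at 68°S:
f = 2Ω sin φ = 2 × 7.29×10⁻⁵ × sin 68° = 1.35×10⁻⁴ s⁻¹
Pressure gradient: |∂P/∂n| = 700 Pa / 125000 m = 5.60×10⁻³ Pa/m
Geostrophic speed: V_g = |∂P/∂n|/(fρ) = 5.60×10⁻³/(1.35×10⁻⁴ × 1.04) = 39.8 m/s
Around a low, centrifugal force acts outward with Coriolis, so pressure-gradient force balances both:
(1/ρ)|∂P/∂n| = fV + V²/R  →  V² + fR·V − fR·V_g = 0
With fR = 1.35×10⁻⁴ × 1171×10³ m = 158 m/s:
V = [−fR + √((fR)² + 4 fR V_g)]/2 = [−158 + √(158² + 4×158×39.8)]/2 = 33 m/s
Subgeostrophic (V < V_g = 39.8 m/s), as expected around a low.
Converting: 33 m/s × 3.6 = 119 km/h

119 km/h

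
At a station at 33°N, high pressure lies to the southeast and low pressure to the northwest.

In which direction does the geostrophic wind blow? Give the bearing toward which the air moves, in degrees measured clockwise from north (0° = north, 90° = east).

The pressure-gradient force points toward the northwest (bearing 315°).
Geostrophic balance: in the Northern Hemisphere the Coriolis force deflects motion to the right, so the geostrophic wind blows 90° to the right of the pressure-gradient force (low pressure on the left).
Rotating 315° by 90° clockwise gives 045° — the wind blows toward the northeast.

045°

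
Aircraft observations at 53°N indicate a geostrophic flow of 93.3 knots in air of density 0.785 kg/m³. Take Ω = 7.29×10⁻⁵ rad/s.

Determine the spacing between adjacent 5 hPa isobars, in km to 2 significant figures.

110 km

Coriolis parameter at 53°N:
f = 2Ω sin φ = 2 × 7.29×10⁻⁵ × sin 53° = 1.16×10⁻⁴ s⁻¹
Wind speed in SI: 93.3 knots = 48.0 m/s
Geostrophic balance rearranged: |∂P/∂n| = f ρ V_g
|∂P/∂n| = 1.16×10⁻⁴ × 0.785 × 48.0 = 4.39×10⁻³ Pa/m
Isobar spacing: Δn = ΔP/|∂P/∂n| = 500 Pa / 4.39×10⁻³ Pa/m = 113966 m ≈ 110 km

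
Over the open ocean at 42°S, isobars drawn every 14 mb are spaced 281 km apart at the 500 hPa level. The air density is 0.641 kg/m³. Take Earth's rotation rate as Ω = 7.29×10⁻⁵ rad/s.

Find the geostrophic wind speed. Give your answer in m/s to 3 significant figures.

Coriolis parameter at 42°S:
f = 2Ω sin φ = 2 × 7.29×10⁻⁵ × sin 42° = 9.76×10⁻⁵ s⁻¹
Pressure gradient: |∂P/∂n| = 1400 Pa / 281000 m = 4.98×10⁻³ Pa/m
Geostrophic balance (pressure-gradient force = Coriolis force):
V_g = (1/(fρ)) |∂P/∂n| = 4.98×10⁻³ / (9.76×10⁻⁵ × 0.641) = 79.7 m/s

79.7 m/s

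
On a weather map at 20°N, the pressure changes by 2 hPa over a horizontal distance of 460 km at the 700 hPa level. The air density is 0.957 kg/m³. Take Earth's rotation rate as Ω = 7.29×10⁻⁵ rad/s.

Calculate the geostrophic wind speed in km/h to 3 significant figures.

Coriolis parameter at 20°N:
f = 2Ω sin φ = 2 × 7.29×10⁻⁵ × sin 20° = 4.99×10⁻⁵ s⁻¹
Pressure gradient: |∂P/∂n| = 200 Pa / 460000 m = 4.35×10⁻⁴ Pa/m
Geostrophic balance (pressure-gradient force = Coriolis force):
V_g = (1/(fρ)) |∂P/∂n| = 4.35×10⁻⁴ / (4.99×10⁻⁵ × 0.957) = 9.11 m/s
Converting: 9.11 m/s × 3.6 = 32.8 km/h

32.8 km/h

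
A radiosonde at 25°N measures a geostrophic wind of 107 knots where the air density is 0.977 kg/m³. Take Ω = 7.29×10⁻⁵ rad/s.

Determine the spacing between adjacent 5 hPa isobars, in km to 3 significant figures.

151 km

Coriolis parameter at 25°N:
f = 2Ω sin φ = 2 × 7.29×10⁻⁵ × sin 25° = 6.16×10⁻⁵ s⁻¹
Wind speed in SI: 107 knots = 55.0 m/s
Geostrophic balance rearranged: |∂P/∂n| = f ρ V_g
|∂P/∂n| = 6.16×10⁻⁵ × 0.977 × 55.0 = 3.31×10⁻³ Pa/m
Isobar spacing: Δn = ΔP/|∂P/∂n| = 500 Pa / 3.31×10⁻³ Pa/m = 150886 m ≈ 151 km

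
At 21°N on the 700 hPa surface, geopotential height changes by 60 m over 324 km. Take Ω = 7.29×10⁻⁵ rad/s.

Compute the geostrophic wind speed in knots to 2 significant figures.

68 knots

Coriolis parameter at 21°N:
f = 2Ω sin φ = 2 × 7.29×10⁻⁵ × sin 21° = 5.23×10⁻⁵ s⁻¹
Height gradient: |∂Z/∂n| = 60 m / 324000 m = 1.85×10⁻⁴
On a pressure surface, geostrophic balance gives V_g = (g/f)|∂Z/∂n|:
V_g = 9.81 × 1.85×10⁻⁴ / 5.23×10⁻⁵ = 34.8 m/s
Converting: 34.8 m/s × 1.944 = 68 knots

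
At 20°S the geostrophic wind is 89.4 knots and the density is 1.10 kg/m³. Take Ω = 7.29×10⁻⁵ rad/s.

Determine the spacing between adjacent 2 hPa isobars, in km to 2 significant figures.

79 km

Coriolis parameter at 20°S:
f = 2Ω sin φ = 2 × 7.29×10⁻⁵ × sin 20° = 4.99×10⁻⁵ s⁻¹
Wind speed in SI: 89.4 knots = 46.0 m/s
Geostrophic balance rearranged: |∂P/∂n| = f ρ V_g
|∂P/∂n| = 4.99×10⁻⁵ × 1.10 × 46.0 = 2.52×10⁻³ Pa/m
Isobar spacing: Δn = ΔP/|∂P/∂n| = 200 Pa / 2.52×10⁻³ Pa/m = 79278 m ≈ 79 km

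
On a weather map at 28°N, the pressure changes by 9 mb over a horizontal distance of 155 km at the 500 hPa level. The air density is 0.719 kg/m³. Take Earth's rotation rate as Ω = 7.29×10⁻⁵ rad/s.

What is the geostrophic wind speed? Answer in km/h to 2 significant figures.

Coriolis parameter at 28°N:
f = 2Ω sin φ = 2 × 7.29×10⁻⁵ × sin 28° = 6.84×10⁻⁵ s⁻¹
Pressure gradient: |∂P/∂n| = 900 Pa / 155000 m = 5.81×10⁻³ Pa/m
Geostrophic balance (pressure-gradient force = Coriolis force):
V_g = (1/(fρ)) |∂P/∂n| = 5.81×10⁻³ / (6.84×10⁻⁵ × 0.719) = 118 m/s
Converting: 118 m/s × 3.6 = 420 km/h

420 km/h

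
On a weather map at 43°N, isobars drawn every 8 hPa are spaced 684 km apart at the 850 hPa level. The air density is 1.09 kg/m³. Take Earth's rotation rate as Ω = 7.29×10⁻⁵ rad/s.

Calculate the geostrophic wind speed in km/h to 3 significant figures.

38.8 km/h

Coriolis parameter at 43°N:
f = 2Ω sin φ = 2 × 7.29×10⁻⁵ × sin 43° = 9.94×10⁻⁵ s⁻¹
Pressure gradient: |∂P/∂n| = 800 Pa / 684000 m = 1.17×10⁻³ Pa/m
Geostrophic balance (pressure-gradient force = Coriolis force):
V_g = (1/(fρ)) |∂P/∂n| = 1.17×10⁻³ / (9.94×10⁻⁵ × 1.09) = 10.8 m/s
Converting: 10.8 m/s × 3.6 = 38.8 km/h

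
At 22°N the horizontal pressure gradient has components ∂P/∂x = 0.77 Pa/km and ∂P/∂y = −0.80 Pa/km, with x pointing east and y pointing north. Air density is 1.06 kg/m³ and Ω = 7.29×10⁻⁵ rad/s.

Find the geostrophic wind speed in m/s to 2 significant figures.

19 m/s

Coriolis parameter at 22°N:
f = 2Ω sin φ = 2 × 7.29×10⁻⁵ × sin 22° = 5.46×10⁻⁵ s⁻¹
Component geostrophic relations (x east, y north):
u_g = −(1/(fρ)) ∂P/∂y,  v_g = (1/(fρ)) ∂P/∂x
u_g = −(−0.80×10⁻³)/(5.46×10⁻⁵ × 1.06) = 13.8 m/s;  v_g = (0.77×10⁻³)/(5.46×10⁻⁵ × 1.06) = 13.3 m/s
|V_g| = √(u_g² + v_g²) = 19.2 m/s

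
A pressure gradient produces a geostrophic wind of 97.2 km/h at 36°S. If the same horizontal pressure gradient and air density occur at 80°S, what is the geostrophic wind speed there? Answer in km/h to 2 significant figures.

58 km/h

With the same pressure gradient and density, V_g ∝ 1/f ∝ 1/sin φ.
V₂ = V₁ · sin φ₁ / sin φ₂ = 97.2 × sin 36° / sin 80°
V₂ = 97.2 × 0.5878/0.9848 = 58 km/h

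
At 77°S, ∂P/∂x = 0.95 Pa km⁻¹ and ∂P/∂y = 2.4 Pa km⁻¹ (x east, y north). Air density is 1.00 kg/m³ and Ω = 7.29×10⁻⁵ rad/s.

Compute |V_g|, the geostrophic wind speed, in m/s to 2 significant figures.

Coriolis parameter at 77°S:
f = 2Ω sin φ = 2 × 7.29×10⁻⁵ × sin 77° = 1.42×10⁻⁴ s⁻¹
In the Southern Hemisphere f is negative: f = −1.42×10⁻⁴ s⁻¹.
Component geostrophic relations (x east, y north):
u_g = −(1/(fρ)) ∂P/∂y,  v_g = (1/(fρ)) ∂P/∂x
u_g = −(2.4×10⁻³)/(−1.42×10⁻⁴ × 1.00) = 16.9 m/s;  v_g = (0.95×10⁻³)/(−1.42×10⁻⁴ × 1.00) = −6.69 m/s
|V_g| = √(u_g² + v_g²) = 18.2 m/s

18 m/s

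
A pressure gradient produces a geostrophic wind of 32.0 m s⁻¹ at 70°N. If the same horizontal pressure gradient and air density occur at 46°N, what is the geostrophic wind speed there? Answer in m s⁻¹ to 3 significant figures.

41.8 m s⁻¹

With the same pressure gradient and density, V_g ∝ 1/f ∝ 1/sin φ.
V₂ = V₁ · sin φ₁ / sin φ₂ = 32.0 × sin 70° / sin 46°
V₂ = 32.0 × 0.9397/0.7193 = 41.8 m s⁻¹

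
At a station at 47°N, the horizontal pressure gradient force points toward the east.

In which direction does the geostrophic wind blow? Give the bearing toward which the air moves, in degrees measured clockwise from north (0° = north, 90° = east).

180°

The pressure-gradient force points toward the east (bearing 090°).
Geostrophic balance: in the Northern Hemisphere the Coriolis force deflects motion to the right, so the geostrophic wind blows 90° to the right of the pressure-gradient force (low pressure on the left).
Rotating 090° by 90° clockwise gives 180° — the wind blows toward the south.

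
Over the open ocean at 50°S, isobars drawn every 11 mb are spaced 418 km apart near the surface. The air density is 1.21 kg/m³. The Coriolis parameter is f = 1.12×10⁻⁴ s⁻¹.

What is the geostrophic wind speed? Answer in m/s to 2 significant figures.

19 m/s

Pressure gradient: |∂P/∂n| = 1100 Pa / 418000 m = 2.63×10⁻³ Pa/m
Geostrophic balance (pressure-gradient force = Coriolis force):
V_g = (1/(fρ)) |∂P/∂n| = 2.63×10⁻³ / (1.12×10⁻⁴ × 1.21) = 19.4 m/s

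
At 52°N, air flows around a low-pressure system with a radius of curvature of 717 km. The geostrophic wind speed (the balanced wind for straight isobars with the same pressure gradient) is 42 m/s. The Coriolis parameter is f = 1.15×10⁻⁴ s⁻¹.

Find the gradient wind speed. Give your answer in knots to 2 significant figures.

Around a low, centrifugal force acts outward with Coriolis, so pressure-gradient force balances both:
(1/ρ)|∂P/∂n| = fV + V²/R  →  V² + fR·V − fR·V_g = 0
With fR = 1.15×10⁻⁴ × 717×10³ m = 82.5 m/s:
V = [−fR + √((fR)² + 4 fR V_g)]/2 = [−82.5 + √(82.5² + 4×82.5×42)]/2 = 30.6 m/s
Subgeostrophic (V < V_g = 42 m/s), as expected around a low.
Converting: 30.6 m/s × 1.944 = 60 knots

60 knots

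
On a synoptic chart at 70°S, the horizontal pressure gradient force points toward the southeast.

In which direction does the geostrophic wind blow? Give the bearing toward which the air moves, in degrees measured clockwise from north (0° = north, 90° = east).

045°

The pressure-gradient force points toward the southeast (bearing 135°).
Geostrophic balance: in the Southern Hemisphere the Coriolis force deflects motion to the left, so the geostrophic wind blows 90° to the left of the pressure-gradient force (low pressure on the right).
Rotating 135° by 90° counterclockwise gives 045° — the wind blows toward the northeast.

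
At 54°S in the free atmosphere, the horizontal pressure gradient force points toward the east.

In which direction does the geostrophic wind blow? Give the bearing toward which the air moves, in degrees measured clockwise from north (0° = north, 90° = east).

000°

The pressure-gradient force points toward the east (bearing 090°).
Geostrophic balance: in the Southern Hemisphere the Coriolis force deflects motion to the left, so the geostrophic wind blows 90° to the left of the pressure-gradient force (low pressure on the right).
Rotating 090° by 90° counterclockwise gives 000° — the wind blows toward the north.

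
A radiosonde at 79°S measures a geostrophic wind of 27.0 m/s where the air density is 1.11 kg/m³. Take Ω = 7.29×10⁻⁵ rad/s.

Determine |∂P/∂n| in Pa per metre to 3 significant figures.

Coriolis parameter at 79°S:
f = 2Ω sin φ = 2 × 7.29×10⁻⁵ × sin 79° = 1.43×10⁻⁴ s⁻¹
Geostrophic balance rearranged: |∂P/∂n| = f ρ V_g
|∂P/∂n| = 1.43×10⁻⁴ × 1.11 × 27.0 = 4.29×10⁻³ Pa/m

4.29×10⁻³ Pa/m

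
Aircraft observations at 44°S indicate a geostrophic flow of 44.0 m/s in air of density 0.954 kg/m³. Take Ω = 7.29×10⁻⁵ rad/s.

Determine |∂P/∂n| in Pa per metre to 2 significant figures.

Coriolis parameter at 44°S:
f = 2Ω sin φ = 2 × 7.29×10⁻⁵ × sin 44° = 1.01×10⁻⁴ s⁻¹
Geostrophic balance rearranged: |∂P/∂n| = f ρ V_g
|∂P/∂n| = 1.01×10⁻⁴ × 0.954 × 44.0 = 4.25×10⁻³ Pa/m

4.3×10⁻³ Pa/m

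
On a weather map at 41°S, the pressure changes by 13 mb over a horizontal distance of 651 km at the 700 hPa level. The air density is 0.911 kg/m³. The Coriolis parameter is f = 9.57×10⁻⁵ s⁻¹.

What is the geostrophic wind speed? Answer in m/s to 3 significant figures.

22.9 m/s

Pressure gradient: |∂P/∂n| = 1300 Pa / 651000 m = 2.00×10⁻³ Pa/m
Geostrophic balance (pressure-gradient force = Coriolis force):
V_g = (1/(fρ)) |∂P/∂n| = 2.00×10⁻³ / (9.57×10⁻⁵ × 0.911) = 22.9 m/s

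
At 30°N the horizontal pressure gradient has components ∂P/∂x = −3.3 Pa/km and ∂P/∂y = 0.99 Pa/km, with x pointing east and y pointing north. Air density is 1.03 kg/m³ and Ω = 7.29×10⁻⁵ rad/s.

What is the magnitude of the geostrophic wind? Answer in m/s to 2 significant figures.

Coriolis parameter at 30°N:
f = 2Ω sin φ = 2 × 7.29×10⁻⁵ × sin 30° = 7.29×10⁻⁵ s⁻¹
Component geostrophic relations (x east, y north):
u_g = −(1/(fρ)) ∂P/∂y,  v_g = (1/(fρ)) ∂P/∂x
u_g = −(0.99×10⁻³)/(7.29×10⁻⁵ × 1.03) = −13.2 m/s;  v_g = (−3.3×10⁻³)/(7.29×10⁻⁵ × 1.03) = −43.9 m/s
|V_g| = √(u_g² + v_g²) = 45.9 m/s

46 m/s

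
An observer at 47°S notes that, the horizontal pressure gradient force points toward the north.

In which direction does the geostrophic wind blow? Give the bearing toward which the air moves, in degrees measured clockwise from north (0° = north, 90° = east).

The pressure-gradient force points toward the north (bearing 000°).
Geostrophic balance: in the Southern Hemisphere the Coriolis force deflects motion to the left, so the geostrophic wind blows 90° to the left of the pressure-gradient force (low pressure on the right).
Rotating 000° by 90° counterclockwise gives 270° — the wind blows toward the west.

270°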